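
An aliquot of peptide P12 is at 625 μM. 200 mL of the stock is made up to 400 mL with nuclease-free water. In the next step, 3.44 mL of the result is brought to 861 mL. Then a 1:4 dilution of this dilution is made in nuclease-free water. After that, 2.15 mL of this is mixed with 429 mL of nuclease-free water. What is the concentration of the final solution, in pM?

1560 pM

Overall dilution factor = 2 × 250.3 × 4 × 200.5 = 4.02 × 10⁵.
625 μM / 4.02 × 10⁵ = 1.56 × 10⁻³ μM = 1560 pM.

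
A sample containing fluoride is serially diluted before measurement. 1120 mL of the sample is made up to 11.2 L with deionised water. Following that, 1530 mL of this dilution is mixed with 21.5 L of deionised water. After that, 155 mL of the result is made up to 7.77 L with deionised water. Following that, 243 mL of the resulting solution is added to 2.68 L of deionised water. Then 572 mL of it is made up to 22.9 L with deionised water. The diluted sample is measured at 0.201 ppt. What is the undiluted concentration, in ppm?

0.730 ppm

Overall dilution factor = 10 × 15.05 × 50.13 × 12.03 × 40.03 = 3.63 × 10⁶.
Original = 0.201 ppt × 3.63 × 10⁶ = 7.30 × 10⁵ ppt = 0.730 ppm.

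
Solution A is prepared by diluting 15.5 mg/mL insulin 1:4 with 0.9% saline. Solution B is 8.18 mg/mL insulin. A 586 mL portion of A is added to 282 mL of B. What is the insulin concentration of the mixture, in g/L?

C_A = 15.5 mg/mL / 4 = 3.88 mg/mL.
C_mix = (C_A·V_A + C_B·V_B)/(V_A + V_B) = (3.88×586 + 8.18×282) / 868.0 = 5.27 mg/mL = 5.27 g/L.

5.27 g/L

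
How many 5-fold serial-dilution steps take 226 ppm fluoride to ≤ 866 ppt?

8

Need 5ⁿ ≥ 2.61 × 10⁵, so n ≥ log(2.61 × 10⁵)/log(5) = 7.75.
Minimum whole steps: n = 8.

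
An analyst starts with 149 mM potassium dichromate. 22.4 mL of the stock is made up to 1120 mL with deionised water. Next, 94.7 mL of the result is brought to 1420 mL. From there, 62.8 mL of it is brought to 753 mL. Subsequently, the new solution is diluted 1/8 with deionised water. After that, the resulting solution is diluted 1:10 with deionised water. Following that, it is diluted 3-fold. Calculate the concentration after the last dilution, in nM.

69.1 nM

Overall dilution factor = 50 × 14.99 × 11.99 × 8 × 10 × 3 = 2.16 × 10⁶.
149 mM / 2.16 × 10⁶ = 6.91 × 10⁻⁵ mM = 69.1 nM.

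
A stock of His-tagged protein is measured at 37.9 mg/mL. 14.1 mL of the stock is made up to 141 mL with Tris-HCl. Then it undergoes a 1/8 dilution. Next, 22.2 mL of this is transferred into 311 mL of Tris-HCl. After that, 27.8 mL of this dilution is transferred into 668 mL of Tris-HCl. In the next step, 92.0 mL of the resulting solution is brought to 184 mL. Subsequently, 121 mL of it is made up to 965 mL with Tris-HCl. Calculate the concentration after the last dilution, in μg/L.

79.1 μg/L

Overall dilution factor = 10 × 8 × 15.01 × 25.03 × 2 × 7.975 = 4.79 × 10⁵.
37.9 mg/mL / 4.79 × 10⁵ = 7.91 × 10⁻⁵ mg/mL = 79.1 μg/L.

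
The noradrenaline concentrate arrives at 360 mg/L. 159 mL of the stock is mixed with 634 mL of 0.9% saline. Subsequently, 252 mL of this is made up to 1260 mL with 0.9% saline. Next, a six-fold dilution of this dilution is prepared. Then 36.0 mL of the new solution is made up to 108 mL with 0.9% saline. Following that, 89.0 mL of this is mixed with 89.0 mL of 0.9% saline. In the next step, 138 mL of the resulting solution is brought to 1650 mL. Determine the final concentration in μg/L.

33.5 μg/L

Overall dilution factor = 4.987 × 5 × 6 × 3 × 2 × 11.96 = 1.07 × 10⁴.
360 mg/L / 1.07 × 10⁴ = 0.0335 mg/L = 33.5 μg/L.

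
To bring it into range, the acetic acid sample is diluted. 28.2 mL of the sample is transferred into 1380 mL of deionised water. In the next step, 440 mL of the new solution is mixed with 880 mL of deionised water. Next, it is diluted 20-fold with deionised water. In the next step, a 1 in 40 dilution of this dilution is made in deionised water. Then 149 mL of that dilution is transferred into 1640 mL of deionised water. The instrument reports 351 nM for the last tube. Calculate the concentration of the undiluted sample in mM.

Overall dilution factor = 49.94 × 3 × 20 × 40 × 12.01 = 1.44 × 10⁶.
Original = 351 nM × 1.44 × 10⁶ = 5.05 × 10⁸ nM = 505 mM.

505 mM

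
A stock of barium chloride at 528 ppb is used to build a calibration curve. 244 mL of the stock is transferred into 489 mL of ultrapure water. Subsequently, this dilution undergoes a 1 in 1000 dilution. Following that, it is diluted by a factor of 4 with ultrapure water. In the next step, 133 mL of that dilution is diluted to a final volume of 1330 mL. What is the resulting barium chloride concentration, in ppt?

4.39 ppt

Overall dilution factor = 3.004 × 1000 × 4 × 10 = 1.20 × 10⁵.
528 ppb / 1.20 × 10⁵ = 4.39 × 10⁻³ ppb = 4.39 ppt.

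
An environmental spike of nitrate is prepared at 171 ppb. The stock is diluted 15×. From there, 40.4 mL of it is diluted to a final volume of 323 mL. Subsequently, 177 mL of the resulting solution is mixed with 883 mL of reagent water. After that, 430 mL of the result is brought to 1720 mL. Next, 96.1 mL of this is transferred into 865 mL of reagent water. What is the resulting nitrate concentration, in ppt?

5.95 ppt

Overall dilution factor = 15 × 7.995 × 5.989 × 4 × 10.00 = 2.87 × 10⁴.
171 ppb / 2.87 × 10⁴ = 5.95 × 10⁻³ ppb = 5.95 ppt.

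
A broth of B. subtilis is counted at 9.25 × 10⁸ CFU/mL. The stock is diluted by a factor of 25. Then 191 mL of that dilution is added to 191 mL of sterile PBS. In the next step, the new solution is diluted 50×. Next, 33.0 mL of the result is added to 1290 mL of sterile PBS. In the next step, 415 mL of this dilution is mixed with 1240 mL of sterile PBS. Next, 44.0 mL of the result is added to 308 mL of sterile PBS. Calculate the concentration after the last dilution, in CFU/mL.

Overall dilution factor = 25 × 2 × 50 × 40.09 × 3.988 × 8 = 3.20 × 10⁶.
9.25 × 10⁸ CFU/mL / 3.20 × 10⁶ = 289 CFU/mL.

289 CFU/mL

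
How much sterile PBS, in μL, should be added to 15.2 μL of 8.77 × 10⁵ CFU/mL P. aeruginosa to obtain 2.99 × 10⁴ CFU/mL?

V₂ = C₁V₁/C₂ = 8.77 × 10⁵ × 15.2 / 2.99 × 10⁴ = 446 μL.
Diluent to add = V₂ − V₁ = 446 − 15.2 = 431 μL.

431 μL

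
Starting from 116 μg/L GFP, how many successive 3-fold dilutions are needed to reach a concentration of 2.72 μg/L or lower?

Need 3ⁿ ≥ 42.6, so n ≥ log(42.6)/log(3) = 3.42.
Minimum whole steps: n = 4.

4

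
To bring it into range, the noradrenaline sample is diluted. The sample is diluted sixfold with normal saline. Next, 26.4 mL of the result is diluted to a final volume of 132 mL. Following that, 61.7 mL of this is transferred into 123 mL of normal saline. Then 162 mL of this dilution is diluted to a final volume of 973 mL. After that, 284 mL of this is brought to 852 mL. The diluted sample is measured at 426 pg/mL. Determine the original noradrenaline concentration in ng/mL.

Overall dilution factor = 6 × 5 × 2.994 × 6.006 × 3 = 1618.
Original = 426 pg/mL × 1618 = 6.89 × 10⁵ pg/mL = 689 ng/mL.

689 ng/mL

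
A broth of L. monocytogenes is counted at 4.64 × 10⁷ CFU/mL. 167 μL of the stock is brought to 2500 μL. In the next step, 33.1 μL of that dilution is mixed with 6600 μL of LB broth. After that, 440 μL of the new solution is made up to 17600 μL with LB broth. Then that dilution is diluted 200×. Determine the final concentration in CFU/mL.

Overall dilution factor = 14.97 × 200.4 × 40 × 200 = 2.40 × 10⁷.
4.64 × 10⁷ CFU/mL / 2.40 × 10⁷ = 1.93 CFU/mL.

1.93 CFU/mL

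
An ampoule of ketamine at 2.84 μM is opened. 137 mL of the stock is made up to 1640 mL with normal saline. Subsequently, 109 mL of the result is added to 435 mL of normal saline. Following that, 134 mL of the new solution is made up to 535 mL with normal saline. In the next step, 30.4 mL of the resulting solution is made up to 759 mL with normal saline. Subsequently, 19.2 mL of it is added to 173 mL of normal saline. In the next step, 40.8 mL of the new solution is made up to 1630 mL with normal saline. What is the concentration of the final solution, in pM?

1.19 pM

Overall dilution factor = 11.97 × 4.991 × 3.993 × 24.97 × 10.01 × 39.95 = 2.38 × 10⁶.
2.84 μM / 2.38 × 10⁶ = 1.19 × 10⁻⁶ μM = 1.19 pM.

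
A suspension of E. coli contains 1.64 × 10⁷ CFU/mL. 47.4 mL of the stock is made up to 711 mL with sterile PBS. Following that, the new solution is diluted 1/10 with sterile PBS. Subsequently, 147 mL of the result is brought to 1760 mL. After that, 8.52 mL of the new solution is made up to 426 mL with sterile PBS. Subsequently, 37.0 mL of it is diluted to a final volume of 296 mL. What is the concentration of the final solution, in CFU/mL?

Overall dilution factor = 15 × 10 × 11.97 × 50 × 8 = 7.18 × 10⁵.
1.64 × 10⁷ CFU/mL / 7.18 × 10⁵ = 22.8 CFU/mL.

22.8 CFU/mL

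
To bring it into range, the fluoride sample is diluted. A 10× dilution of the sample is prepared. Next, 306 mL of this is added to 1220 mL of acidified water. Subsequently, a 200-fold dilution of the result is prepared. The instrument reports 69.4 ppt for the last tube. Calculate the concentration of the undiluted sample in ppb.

Overall dilution factor = 10 × 4.987 × 200 = 9974.
Original = 69.4 ppt × 9974 = 6.92 × 10⁵ ppt = 692 ppb.

692 ppb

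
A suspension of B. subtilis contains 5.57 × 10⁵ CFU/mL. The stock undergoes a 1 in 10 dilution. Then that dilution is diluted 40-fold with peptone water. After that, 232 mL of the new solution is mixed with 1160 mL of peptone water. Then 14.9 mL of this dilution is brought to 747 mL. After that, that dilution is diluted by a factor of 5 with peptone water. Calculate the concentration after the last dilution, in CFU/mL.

0.926 CFU/mL

Overall dilution factor = 10 × 40 × 6 × 50.13 × 5 = 6.02 × 10⁵.
5.57 × 10⁵ CFU/mL / 6.02 × 10⁵ = 0.926 CFU/mL.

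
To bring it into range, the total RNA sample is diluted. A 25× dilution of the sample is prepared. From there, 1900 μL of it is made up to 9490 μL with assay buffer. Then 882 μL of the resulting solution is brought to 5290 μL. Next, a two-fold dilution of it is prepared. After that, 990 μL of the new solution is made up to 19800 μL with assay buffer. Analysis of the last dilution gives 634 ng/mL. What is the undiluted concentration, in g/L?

Overall dilution factor = 25 × 4.995 × 5.998 × 2 × 20 = 3.00 × 10⁴.
Original = 634 ng/mL × 3.00 × 10⁴ = 1.90 × 10⁷ ng/mL = 19.0 g/L.

19.0 g/L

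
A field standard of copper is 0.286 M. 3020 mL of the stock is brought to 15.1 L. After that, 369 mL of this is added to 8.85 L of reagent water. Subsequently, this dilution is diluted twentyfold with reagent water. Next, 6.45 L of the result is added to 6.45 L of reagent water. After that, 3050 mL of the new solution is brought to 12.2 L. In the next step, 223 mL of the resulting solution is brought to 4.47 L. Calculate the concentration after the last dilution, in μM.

Overall dilution factor = 5 × 24.98 × 20 × 2 × 4 × 20.04 = 4.01 × 10⁵.
0.286 M / 4.01 × 10⁵ = 7.14 × 10⁻⁷ M = 0.714 μM.

0.714 μM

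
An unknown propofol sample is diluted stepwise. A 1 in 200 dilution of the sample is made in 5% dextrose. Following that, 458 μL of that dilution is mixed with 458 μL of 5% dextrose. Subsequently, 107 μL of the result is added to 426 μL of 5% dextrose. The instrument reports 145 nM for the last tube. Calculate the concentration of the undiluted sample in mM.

Overall dilution factor = 200 × 2 × 4.981 = 1993.
Original = 145 nM × 1993 = 2.89 × 10⁵ nM = 0.289 mM.

0.289 mM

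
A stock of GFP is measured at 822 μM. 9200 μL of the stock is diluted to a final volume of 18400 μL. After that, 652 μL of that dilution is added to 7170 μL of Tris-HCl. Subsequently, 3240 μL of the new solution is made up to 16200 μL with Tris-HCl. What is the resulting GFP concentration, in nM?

Overall dilution factor = 2 × 12.00 × 5 = 120.
822 μM / 120 = 6.85 μM = 6850 nM.

6850 nM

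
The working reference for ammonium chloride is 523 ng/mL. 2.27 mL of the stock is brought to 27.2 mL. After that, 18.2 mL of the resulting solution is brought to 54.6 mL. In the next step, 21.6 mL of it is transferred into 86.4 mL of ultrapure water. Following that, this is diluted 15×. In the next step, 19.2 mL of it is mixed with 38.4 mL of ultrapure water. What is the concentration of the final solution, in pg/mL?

Overall dilution factor = 11.98 × 3 × 5 × 15 × 3 = 8088.
523 ng/mL / 8088 = 0.0647 ng/mL = 64.7 pg/mL.

64.7 pg/mL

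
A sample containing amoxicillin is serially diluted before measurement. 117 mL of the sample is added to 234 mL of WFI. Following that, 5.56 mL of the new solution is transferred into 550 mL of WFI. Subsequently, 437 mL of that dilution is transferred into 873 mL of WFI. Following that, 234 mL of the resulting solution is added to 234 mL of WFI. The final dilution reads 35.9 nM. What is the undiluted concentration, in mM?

0.0645 mM

Overall dilution factor = 3 × 99.92 × 2.998 × 2 = 1797.
Original = 35.9 nM × 1797 = 6.45 × 10⁴ nM = 0.0645 mM.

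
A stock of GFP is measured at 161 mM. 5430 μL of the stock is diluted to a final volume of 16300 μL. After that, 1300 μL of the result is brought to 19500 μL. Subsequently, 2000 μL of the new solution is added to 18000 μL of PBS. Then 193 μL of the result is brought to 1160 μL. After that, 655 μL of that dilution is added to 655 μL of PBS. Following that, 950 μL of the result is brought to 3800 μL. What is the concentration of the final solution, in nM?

7440 nM

Overall dilution factor = 3.002 × 15 × 10 × 6.010 × 2 × 4 = 2.17 × 10⁴.
161 mM / 2.17 × 10⁴ = 7.44 × 10⁻³ mM = 7440 nM.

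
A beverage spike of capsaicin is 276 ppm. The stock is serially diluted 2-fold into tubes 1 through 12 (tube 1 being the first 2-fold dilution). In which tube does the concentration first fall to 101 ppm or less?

tube 2

Tube n has concentration 276 ppm / 2ⁿ.
Need 2ⁿ ≥ 276 ppm / 101 ppm = 2.73, so n ≥ 1.45.
First such tube: n = 2.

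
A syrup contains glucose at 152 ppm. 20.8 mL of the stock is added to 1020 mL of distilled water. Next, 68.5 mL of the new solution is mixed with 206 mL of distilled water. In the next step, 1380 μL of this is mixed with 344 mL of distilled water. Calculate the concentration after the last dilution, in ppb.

Overall dilution factor = 50.04 × 4.007 × 250.3 = 5.02 × 10⁴.
152 ppm / 5.02 × 10⁴ = 3.03 × 10⁻³ ppm = 3.03 ppb.

3.03 ppb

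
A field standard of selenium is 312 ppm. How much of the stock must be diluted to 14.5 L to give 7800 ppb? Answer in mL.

7800 ppb = 7.80 ppm.
V₁ = C₂V₂/C₁ = 7.80 × 14.5 / 312 = 0.362 L = 362 mL.

362 mL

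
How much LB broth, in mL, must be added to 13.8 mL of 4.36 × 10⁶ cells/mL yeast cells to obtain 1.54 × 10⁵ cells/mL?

377 mL

V₂ = C₁V₁/C₂ = 4.36 × 10⁶ × 13.8 / 1.54 × 10⁵ = 391 mL.
Diluent to add = V₂ − V₁ = 391 − 13.8 = 377 mL.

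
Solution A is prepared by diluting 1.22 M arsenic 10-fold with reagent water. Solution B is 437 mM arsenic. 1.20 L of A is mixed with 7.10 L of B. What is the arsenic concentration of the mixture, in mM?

C_A = 1.22 M / 10 = 0.122 M.
C_B = 437 mM = 0.437 M.
C_mix = (C_A·V_A + C_B·V_B)/(V_A + V_B) = (0.122×1.20 + 0.437×7.10) / 8.300 = 0.391 M = 391 mM.

391 mM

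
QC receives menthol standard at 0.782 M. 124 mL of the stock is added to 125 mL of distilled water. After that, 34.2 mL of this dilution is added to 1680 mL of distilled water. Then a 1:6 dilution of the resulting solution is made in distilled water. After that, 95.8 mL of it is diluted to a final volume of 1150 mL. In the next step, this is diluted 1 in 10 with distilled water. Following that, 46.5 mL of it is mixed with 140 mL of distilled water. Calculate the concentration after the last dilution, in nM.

Overall dilution factor = 2.008 × 50.12 × 6 × 12.00 × 10 × 4.011 = 2.91 × 10⁵.
0.782 M / 2.91 × 10⁵ = 2.69 × 10⁻⁶ M = 2690 nM.

2690 nM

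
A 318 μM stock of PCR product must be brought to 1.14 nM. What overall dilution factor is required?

Factor = C₀/C_target = 318 μM / 1.14 nM = 2.79 × 10⁵.

2.79 × 10⁵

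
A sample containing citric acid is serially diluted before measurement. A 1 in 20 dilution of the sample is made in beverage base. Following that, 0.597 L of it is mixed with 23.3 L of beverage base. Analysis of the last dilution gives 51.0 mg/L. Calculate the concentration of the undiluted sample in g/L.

Overall dilution factor = 20 × 40.03 = 801.
Original = 51.0 mg/L × 801 = 4.08 × 10⁴ mg/L = 40.8 g/L.

40.8 g/L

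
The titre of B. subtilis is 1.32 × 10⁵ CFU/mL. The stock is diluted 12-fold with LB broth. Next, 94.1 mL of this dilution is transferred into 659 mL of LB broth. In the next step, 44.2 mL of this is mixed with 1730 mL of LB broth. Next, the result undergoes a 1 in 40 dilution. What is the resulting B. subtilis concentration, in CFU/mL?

0.856 CFU/mL

Overall dilution factor = 12 × 8.003 × 40.14 × 40 = 1.54 × 10⁵.
1.32 × 10⁵ CFU/mL / 1.54 × 10⁵ = 0.856 CFU/mL.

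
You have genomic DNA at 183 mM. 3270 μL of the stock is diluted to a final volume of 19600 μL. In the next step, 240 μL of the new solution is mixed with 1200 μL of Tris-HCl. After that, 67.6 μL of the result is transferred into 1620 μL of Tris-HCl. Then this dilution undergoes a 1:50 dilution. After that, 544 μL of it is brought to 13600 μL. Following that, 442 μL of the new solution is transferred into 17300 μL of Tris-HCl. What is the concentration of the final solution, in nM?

Overall dilution factor = 5.994 × 6 × 24.96 × 50 × 25 × 40.14 = 4.50 × 10⁷.
183 mM / 4.50 × 10⁷ = 4.06 × 10⁻⁶ mM = 4.06 nM.

4.06 nM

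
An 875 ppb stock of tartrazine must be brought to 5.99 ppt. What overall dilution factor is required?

Factor = C₀/C_target = 875 ppb / 5.99 ppt = 1.46 × 10⁵.

1.46 × 10⁵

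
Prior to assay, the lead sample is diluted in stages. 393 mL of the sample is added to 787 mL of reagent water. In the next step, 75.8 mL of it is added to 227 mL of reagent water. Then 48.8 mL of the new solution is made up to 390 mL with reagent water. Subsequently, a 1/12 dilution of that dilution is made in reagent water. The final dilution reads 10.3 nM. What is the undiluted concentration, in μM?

11.8 μM

Overall dilution factor = 3.003 × 3.995 × 7.992 × 12 = 1150.
Original = 10.3 nM × 1150 = 1.18 × 10⁴ nM = 11.8 μM.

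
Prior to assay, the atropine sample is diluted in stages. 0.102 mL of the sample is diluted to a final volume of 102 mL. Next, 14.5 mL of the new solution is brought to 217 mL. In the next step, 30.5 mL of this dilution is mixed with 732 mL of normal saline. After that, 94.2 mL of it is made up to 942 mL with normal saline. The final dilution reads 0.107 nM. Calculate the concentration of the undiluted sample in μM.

400 μM

Overall dilution factor = 1000 × 14.97 × 25 × 10 = 3.74 × 10⁶.
Original = 0.107 nM × 3.74 × 10⁶ = 4.00 × 10⁵ nM = 400 μM.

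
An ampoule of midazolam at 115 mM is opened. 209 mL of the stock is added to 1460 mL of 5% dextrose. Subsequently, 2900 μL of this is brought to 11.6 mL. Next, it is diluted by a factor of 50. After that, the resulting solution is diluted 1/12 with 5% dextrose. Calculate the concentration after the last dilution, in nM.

Overall dilution factor = 7.986 × 4 × 50 × 12 = 1.92 × 10⁴.
115 mM / 1.92 × 10⁴ = 6.00 × 10⁻³ mM = 6000 nM.

6000 nM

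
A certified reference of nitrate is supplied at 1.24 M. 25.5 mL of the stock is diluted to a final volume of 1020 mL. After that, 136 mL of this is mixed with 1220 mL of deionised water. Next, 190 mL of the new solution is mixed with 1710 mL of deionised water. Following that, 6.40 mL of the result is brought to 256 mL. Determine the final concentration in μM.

Overall dilution factor = 40 × 9.971 × 10 × 40 = 1.60 × 10⁵.
1.24 M / 1.60 × 10⁵ = 7.77 × 10⁻⁶ M = 7.77 μM.

7.77 μM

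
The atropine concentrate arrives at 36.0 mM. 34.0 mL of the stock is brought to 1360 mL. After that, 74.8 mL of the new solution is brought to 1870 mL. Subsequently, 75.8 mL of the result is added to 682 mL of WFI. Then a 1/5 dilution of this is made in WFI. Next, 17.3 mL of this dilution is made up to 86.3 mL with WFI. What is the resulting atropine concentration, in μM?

0.144 μM

Overall dilution factor = 40 × 25 × 9.997 × 5 × 4.988 = 2.49 × 10⁵.
36.0 mM / 2.49 × 10⁵ = 1.44 × 10⁻⁴ mM = 0.144 μM.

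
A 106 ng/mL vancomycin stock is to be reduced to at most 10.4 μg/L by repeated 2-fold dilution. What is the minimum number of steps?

Need 2ⁿ ≥ 10.2, so n ≥ log(10.2)/log(2) = 3.35.
Minimum whole steps: n = 4.

4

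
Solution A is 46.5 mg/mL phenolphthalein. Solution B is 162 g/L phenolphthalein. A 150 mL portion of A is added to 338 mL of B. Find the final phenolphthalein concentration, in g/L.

C_B = 162 g/L = 162 mg/mL.
C_mix = (C_A·V_A + C_B·V_B)/(V_A + V_B) = (46.5×150 + 162×338) / 488.0 = 126 mg/mL = 126 g/L.

126 g/L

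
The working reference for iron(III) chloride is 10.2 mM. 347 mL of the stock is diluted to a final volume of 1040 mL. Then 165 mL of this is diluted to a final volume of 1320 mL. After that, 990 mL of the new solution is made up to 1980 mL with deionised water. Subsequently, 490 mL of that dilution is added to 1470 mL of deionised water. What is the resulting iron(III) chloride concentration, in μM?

Overall dilution factor = 2.997 × 8 × 2 × 4 = 192.
10.2 mM / 192 = 0.0532 mM = 53.2 μM.

53.2 μM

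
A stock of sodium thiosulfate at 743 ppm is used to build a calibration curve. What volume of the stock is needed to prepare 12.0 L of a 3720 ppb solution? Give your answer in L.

0.0601 L

3720 ppb = 3.72 ppm.
V₁ = C₂V₂/C₁ = 3.72 × 12.0 / 743 = 0.0601 L.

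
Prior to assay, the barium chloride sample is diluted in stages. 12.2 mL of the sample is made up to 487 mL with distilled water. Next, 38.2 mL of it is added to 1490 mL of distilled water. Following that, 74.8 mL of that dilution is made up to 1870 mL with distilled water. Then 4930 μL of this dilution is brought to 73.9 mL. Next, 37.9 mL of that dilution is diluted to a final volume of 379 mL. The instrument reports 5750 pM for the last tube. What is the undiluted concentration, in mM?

34.4 mM

Overall dilution factor = 39.92 × 40.01 × 25 × 14.99 × 10 = 5.98 × 10⁶.
Original = 5750 pM × 5.98 × 10⁶ = 3.44 × 10¹⁰ pM = 34.4 mM.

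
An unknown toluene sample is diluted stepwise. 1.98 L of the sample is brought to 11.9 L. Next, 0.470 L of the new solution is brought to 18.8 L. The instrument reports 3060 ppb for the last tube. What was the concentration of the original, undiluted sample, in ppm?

736 ppm

Overall dilution factor = 6.010 × 40 = 240.
Original = 3060 ppb × 240 = 7.36 × 10⁵ ppb = 736 ppm.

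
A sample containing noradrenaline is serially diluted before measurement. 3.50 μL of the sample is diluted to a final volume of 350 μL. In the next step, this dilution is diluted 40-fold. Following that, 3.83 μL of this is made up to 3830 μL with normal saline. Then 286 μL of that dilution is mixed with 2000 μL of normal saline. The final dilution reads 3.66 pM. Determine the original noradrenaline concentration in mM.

Overall dilution factor = 100 × 40 × 1000 × 7.993 = 3.20 × 10⁷.
Original = 3.66 pM × 3.20 × 10⁷ = 1.17 × 10⁸ pM = 0.117 mM.

0.117 mM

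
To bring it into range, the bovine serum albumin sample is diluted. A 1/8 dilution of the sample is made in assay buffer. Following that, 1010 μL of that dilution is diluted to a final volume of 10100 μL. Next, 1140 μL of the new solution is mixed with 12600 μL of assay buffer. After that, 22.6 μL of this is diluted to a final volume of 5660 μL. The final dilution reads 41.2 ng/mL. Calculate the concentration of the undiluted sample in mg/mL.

Overall dilution factor = 8 × 10 × 12.05 × 250.4 = 2.41 × 10⁵.
Original = 41.2 ng/mL × 2.41 × 10⁵ = 9.95 × 10⁶ ng/mL = 9.95 mg/mL.

9.95 mg/mL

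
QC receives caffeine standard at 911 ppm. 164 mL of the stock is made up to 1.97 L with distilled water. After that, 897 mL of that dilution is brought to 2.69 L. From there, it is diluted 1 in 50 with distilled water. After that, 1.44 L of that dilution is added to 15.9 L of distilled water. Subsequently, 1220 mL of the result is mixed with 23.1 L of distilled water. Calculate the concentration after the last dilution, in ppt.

Overall dilution factor = 12.01 × 2.999 × 50 × 12.04 × 19.93 = 4.32 × 10⁵.
911 ppm / 4.32 × 10⁵ = 2.11 × 10⁻³ ppm = 2110 ppt.

2110 ppt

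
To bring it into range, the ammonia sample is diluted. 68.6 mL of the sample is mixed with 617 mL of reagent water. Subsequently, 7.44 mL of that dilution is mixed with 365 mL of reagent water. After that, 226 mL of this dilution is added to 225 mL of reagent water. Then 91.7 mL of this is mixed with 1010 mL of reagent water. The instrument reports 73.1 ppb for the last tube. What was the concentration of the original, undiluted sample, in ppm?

877 ppm

Overall dilution factor = 9.994 × 50.06 × 1.996 × 12.01 = 1.20 × 10⁴.
Original = 73.1 ppb × 1.20 × 10⁴ = 8.77 × 10⁵ ppb = 877 ppm.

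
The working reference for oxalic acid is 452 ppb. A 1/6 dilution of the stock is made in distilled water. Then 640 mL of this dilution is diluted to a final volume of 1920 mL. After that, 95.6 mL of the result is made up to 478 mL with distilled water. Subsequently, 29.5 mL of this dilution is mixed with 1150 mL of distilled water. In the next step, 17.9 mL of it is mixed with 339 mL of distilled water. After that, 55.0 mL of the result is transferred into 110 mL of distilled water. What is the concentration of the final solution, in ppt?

Overall dilution factor = 6 × 3 × 5 × 39.98 × 19.94 × 3 = 2.15 × 10⁵.
452 ppb / 2.15 × 10⁵ = 2.10 × 10⁻³ ppb = 2.10 ppt.

2.10 ppt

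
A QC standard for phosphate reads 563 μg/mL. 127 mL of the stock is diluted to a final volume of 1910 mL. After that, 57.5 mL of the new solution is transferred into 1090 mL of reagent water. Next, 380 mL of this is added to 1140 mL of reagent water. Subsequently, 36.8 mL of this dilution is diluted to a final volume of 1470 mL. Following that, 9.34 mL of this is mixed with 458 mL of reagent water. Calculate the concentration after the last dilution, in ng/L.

Overall dilution factor = 15.04 × 19.96 × 4 × 39.95 × 50.04 = 2.40 × 10⁶.
563 μg/mL / 2.40 × 10⁶ = 2.35 × 10⁻⁴ μg/mL = 235 ng/L.

235 ng/L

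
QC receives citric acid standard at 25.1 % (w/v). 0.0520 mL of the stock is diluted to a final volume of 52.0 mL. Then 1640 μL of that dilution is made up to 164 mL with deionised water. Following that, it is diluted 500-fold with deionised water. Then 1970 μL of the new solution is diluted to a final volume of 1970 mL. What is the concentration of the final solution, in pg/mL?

5.02 pg/mL

Overall dilution factor = 1000 × 100 × 500 × 1000 = 5.00 × 10¹⁰.
25.1 % (w/v) / 5.00 × 10¹⁰ = 5.02 × 10⁻¹⁰ % (w/v) = 5.02 pg/mL.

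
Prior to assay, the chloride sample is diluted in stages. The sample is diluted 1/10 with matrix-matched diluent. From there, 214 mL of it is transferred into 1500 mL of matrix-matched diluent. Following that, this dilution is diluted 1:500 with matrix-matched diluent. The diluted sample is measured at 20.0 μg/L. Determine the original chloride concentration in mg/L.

Overall dilution factor = 10 × 8.009 × 500 = 4.00 × 10⁴.
Original = 20.0 μg/L × 4.00 × 10⁴ = 8.01 × 10⁵ μg/L = 801 mg/L.

801 mg/L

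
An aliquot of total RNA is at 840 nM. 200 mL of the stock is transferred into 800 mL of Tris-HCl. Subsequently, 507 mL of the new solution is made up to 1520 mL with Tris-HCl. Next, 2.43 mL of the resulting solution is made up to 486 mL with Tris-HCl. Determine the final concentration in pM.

Overall dilution factor = 5 × 2.998 × 200 = 2998.
840 nM / 2998 = 0.280 nM = 280 pM.

280 pM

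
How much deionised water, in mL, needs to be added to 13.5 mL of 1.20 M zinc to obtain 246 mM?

246 mM = 0.246 M.
V₂ = C₁V₁/C₂ = 1.20 × 13.5 / 0.246 = 65.9 mL.
Diluent to add = V₂ − V₁ = 65.9 − 13.5 = 52.4 mL.

52.4 mL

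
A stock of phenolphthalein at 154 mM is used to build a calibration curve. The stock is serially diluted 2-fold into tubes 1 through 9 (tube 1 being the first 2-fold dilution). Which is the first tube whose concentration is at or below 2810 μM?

tube 6

Tube n has concentration 154 mM / 2ⁿ.
Need 2ⁿ ≥ 154 mM / 2810 μM = 54.8, so n ≥ 5.78.
First such tube: n = 6.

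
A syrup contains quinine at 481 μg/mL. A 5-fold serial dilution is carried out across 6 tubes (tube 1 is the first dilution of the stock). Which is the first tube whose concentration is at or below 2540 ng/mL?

tube 4

Tube n has concentration 481 μg/mL / 5ⁿ.
Need 5ⁿ ≥ 481 μg/mL / 2540 ng/mL = 189, so n ≥ 3.26.
First such tube: n = 4.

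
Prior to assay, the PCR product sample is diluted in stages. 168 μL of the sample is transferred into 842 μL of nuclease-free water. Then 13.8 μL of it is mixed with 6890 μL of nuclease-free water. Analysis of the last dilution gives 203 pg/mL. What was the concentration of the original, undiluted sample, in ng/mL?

611 ng/mL

Overall dilution factor = 6.012 × 500.3 = 3008.
Original = 203 pg/mL × 3008 = 6.11 × 10⁵ pg/mL = 611 ng/mL.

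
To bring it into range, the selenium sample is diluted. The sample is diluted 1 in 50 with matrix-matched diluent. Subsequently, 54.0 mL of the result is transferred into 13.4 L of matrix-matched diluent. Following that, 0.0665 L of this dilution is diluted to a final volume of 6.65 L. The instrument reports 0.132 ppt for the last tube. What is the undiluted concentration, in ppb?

164 ppb

Overall dilution factor = 50 × 249.1 × 100 = 1.25 × 10⁶.
Original = 0.132 ppt × 1.25 × 10⁶ = 1.64 × 10⁵ ppt = 164 ppb.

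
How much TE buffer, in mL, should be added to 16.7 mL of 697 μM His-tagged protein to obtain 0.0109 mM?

0.0109 mM = 10.9 μM.
V₂ = C₁V₁/C₂ = 697 × 16.7 / 10.9 = 1068 mL.
Diluent to add = V₂ − V₁ = 1068 − 16.7 = 1050 mL.

1050 mL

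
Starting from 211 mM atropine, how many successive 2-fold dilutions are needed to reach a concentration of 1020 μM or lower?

8

Need 2ⁿ ≥ 207, so n ≥ log(207)/log(2) = 7.69.
Minimum whole steps: n = 8.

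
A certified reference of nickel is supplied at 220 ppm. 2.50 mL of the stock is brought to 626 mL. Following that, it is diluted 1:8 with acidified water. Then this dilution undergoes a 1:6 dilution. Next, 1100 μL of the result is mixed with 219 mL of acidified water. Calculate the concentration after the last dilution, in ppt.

Overall dilution factor = 250.4 × 8 × 6 × 200.1 = 2.40 × 10⁶.
220 ppm / 2.40 × 10⁶ = 9.15 × 10⁻⁵ ppm = 91.5 ppt.

91.5 ppt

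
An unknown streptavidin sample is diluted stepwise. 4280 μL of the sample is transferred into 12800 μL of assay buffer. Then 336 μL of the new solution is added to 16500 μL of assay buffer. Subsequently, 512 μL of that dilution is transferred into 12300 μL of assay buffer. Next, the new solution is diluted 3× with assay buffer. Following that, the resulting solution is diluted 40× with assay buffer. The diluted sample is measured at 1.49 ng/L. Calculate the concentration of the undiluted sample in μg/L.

Overall dilution factor = 3.991 × 50.11 × 25.02 × 3 × 40 = 6.00 × 10⁵.
Original = 1.49 ng/L × 6.00 × 10⁵ = 8.95 × 10⁵ ng/L = 895 μg/L.

895 μg/L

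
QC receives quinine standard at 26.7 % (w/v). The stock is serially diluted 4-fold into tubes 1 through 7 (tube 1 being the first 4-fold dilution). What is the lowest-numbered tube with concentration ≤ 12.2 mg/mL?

Tube n has concentration 26.7 % (w/v) / 4ⁿ.
Need 4ⁿ ≥ 26.7 % (w/v) / 12.2 mg/mL = 21.9, so n ≥ 2.23.
First such tube: n = 3.

tube 3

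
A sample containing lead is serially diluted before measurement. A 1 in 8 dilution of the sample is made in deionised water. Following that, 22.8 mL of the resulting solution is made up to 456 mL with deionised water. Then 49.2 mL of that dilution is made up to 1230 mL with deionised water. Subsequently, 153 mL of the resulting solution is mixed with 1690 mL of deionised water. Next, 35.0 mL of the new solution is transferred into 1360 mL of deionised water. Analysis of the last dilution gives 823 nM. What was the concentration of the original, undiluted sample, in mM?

1580 mM

Overall dilution factor = 8 × 20 × 25 × 12.05 × 39.86 = 1.92 × 10⁶.
Original = 823 nM × 1.92 × 10⁶ = 1.58 × 10⁹ nM = 1580 mM.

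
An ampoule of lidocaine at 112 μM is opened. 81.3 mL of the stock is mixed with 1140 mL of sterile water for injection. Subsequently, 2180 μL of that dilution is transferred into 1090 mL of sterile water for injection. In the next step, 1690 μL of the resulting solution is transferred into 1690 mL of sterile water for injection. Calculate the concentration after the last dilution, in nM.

0.0149 nM

Overall dilution factor = 15.02 × 501 × 1001 = 7.53 × 10⁶.
112 μM / 7.53 × 10⁶ = 1.49 × 10⁻⁵ μM = 0.0149 nM.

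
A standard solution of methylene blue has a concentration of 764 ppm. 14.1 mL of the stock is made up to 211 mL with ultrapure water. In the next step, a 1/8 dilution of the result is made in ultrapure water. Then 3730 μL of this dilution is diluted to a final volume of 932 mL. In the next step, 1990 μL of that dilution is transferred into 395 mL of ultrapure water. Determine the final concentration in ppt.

Overall dilution factor = 14.96 × 8 × 249.9 × 199.5 = 5.97 × 10⁶.
764 ppm / 5.97 × 10⁶ = 1.28 × 10⁻⁴ ppm = 128 ppt.

128 ppt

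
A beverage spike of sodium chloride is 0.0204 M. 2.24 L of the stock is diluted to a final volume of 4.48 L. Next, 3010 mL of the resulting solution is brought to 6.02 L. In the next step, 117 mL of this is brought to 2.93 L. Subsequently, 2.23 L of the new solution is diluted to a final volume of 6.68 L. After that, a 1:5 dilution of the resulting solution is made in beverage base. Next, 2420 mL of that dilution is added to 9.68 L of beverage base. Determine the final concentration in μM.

Overall dilution factor = 2 × 2 × 25.04 × 2.996 × 5 × 5 = 7502.
0.0204 M / 7502 = 2.72 × 10⁻⁶ M = 2.72 μM.

2.72 μM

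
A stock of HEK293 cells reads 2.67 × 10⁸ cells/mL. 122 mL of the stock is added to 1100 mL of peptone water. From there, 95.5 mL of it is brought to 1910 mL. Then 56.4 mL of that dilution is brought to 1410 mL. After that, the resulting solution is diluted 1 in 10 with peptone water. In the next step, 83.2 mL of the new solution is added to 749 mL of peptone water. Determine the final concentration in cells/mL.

Overall dilution factor = 10.02 × 20 × 25 × 10 × 10.00 = 5.01 × 10⁵.
2.67 × 10⁸ cells/mL / 5.01 × 10⁵ = 533 cells/mL.

533 cells/mL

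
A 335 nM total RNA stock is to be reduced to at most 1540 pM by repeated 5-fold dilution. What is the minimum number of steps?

Need 5ⁿ ≥ 218, so n ≥ log(218)/log(5) = 3.34.
Minimum whole steps: n = 4.

4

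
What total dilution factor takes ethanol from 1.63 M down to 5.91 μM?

Factor = C₀/C_target = 1.63 M / 5.91 μM = 2.76 × 10⁵.

2.76 × 10⁵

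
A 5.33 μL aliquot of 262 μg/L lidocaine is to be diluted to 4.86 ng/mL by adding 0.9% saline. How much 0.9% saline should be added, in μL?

282 μL

4.86 ng/mL = 4.86 μg/L.
V₂ = C₁V₁/C₂ = 262 × 5.33 / 4.86 = 287 μL.
Diluent to add = V₂ − V₁ = 287 − 5.33 = 282 μL.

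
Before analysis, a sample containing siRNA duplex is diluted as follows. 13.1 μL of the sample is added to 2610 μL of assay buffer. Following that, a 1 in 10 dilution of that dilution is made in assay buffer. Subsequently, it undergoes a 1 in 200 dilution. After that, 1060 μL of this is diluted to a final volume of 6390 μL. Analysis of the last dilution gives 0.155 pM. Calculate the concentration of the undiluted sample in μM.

0.374 μM

Overall dilution factor = 200.2 × 10 × 200 × 6.028 = 2.41 × 10⁶.
Original = 0.155 pM × 2.41 × 10⁶ = 3.74 × 10⁵ pM = 0.374 μM.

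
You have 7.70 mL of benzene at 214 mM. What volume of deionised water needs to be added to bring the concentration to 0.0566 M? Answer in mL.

21.4 mL

0.0566 M = 56.6 mM.
V₂ = C₁V₁/C₂ = 214 × 7.70 / 56.6 = 29.1 mL.
Diluent to add = V₂ − V₁ = 29.1 − 7.70 = 21.4 mL.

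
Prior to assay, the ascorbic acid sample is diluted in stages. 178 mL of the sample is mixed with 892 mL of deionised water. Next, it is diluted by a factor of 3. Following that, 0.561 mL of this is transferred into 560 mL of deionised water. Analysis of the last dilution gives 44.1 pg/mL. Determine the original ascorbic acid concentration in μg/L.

795 μg/L

Overall dilution factor = 6.011 × 3 × 999.2 = 1.80 × 10⁴.
Original = 44.1 pg/mL × 1.80 × 10⁴ = 7.95 × 10⁵ pg/mL = 795 μg/L.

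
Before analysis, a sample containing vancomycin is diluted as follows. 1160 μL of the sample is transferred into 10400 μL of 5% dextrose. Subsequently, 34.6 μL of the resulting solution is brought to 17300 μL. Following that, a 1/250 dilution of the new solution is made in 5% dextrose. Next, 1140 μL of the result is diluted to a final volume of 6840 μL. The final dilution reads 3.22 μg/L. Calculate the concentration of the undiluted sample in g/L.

Overall dilution factor = 9.966 × 500 × 250 × 6 = 7.47 × 10⁶.
Original = 3.22 μg/L × 7.47 × 10⁶ = 2.41 × 10⁷ μg/L = 24.1 g/L.

24.1 g/L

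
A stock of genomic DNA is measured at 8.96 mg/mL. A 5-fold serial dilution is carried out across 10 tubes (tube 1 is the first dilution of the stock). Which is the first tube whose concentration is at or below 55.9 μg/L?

tube 8

Tube n has concentration 8.96 mg/mL / 5ⁿ.
Need 5ⁿ ≥ 8.96 mg/mL / 55.9 μg/L = 1.60 × 10⁵, so n ≥ 7.45.
First such tube: n = 8.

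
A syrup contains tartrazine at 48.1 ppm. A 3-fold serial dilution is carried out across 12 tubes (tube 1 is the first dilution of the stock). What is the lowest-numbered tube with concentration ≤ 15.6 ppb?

Tube n has concentration 48.1 ppm / 3ⁿ.
Need 3ⁿ ≥ 48.1 ppm / 15.6 ppb = 3083, so n ≥ 7.31.
First such tube: n = 8.

tube 8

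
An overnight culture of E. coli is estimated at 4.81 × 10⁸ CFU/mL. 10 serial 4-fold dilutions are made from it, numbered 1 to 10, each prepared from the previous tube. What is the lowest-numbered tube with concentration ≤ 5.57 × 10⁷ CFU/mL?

tube 2

Tube n has concentration 4.81 × 10⁸ CFU/mL / 4ⁿ.
Need 4ⁿ ≥ 4.81 × 10⁸ CFU/mL / 5.57 × 10⁷ CFU/mL = 8.64, so n ≥ 1.56.
First such tube: n = 2.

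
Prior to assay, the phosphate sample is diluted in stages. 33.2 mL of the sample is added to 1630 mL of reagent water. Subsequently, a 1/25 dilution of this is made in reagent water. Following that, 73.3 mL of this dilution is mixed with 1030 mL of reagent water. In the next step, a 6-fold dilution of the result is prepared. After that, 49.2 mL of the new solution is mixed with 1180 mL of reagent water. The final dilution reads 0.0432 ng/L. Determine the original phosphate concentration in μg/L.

122 μg/L

Overall dilution factor = 50.10 × 25 × 15.05 × 6 × 24.98 = 2.83 × 10⁶.
Original = 0.0432 ng/L × 2.83 × 10⁶ = 1.22 × 10⁵ ng/L = 122 μg/L.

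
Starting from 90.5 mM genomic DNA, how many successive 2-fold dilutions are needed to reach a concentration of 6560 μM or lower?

4

Need 2ⁿ ≥ 13.8, so n ≥ log(13.8)/log(2) = 3.79.
Minimum whole steps: n = 4.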